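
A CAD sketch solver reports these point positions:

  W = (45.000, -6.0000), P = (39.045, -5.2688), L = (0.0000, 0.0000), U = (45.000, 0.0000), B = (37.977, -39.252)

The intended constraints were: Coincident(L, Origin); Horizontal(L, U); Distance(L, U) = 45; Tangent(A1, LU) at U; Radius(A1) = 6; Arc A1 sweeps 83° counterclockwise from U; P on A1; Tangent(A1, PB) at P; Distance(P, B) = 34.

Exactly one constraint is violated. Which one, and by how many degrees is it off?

Tangent(A1, PB) at P — off by 5.20°.

L = (0.00, 0.00) ✓; L.y = 0.00, U.y = 0.00 ✓; |LU| = 45.00 ✓; ∠(WU, UL) = 90.00° ✓; |WU| = 6.000 ✓; bearing(W→P) − bearing(W→U) = 83.00° ✓; |WP| = 6.000 ✓; ∠(WP, PB) = 84.80° ✗; |PB| = 34.00 ✓.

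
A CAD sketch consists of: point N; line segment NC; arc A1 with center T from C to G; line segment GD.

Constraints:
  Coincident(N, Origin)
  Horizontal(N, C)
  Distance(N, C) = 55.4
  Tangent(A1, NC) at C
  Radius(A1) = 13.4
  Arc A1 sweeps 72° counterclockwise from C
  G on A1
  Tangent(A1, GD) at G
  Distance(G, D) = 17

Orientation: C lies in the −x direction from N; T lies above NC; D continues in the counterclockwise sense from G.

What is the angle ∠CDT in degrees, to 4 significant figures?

20.96°

On A1, C sits at bearing -90° from T; a 72° counterclockwise sweep puts G at bearing -18°, so G = T + 13.4·(cos -18°, sin -18°) = (-42.66, 9.259). The tangent condition forces TG to be normal to GD, so GD runs along (−sin -18°, cos -18°); with |GD| = 17.0, D = (-37.40, 25.43). Then cos ∠CDT = DC·DT / (|DC||DT|), giving 20.96°.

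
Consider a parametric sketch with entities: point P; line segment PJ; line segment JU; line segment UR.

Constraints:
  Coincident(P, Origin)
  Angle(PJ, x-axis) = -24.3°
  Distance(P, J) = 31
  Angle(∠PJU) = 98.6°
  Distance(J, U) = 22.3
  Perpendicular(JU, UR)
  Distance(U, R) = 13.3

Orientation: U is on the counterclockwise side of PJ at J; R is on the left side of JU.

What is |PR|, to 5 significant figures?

32.041

∠PJU = 98.6°, so JU runs at -24.3° + (180° − 98.6°) = 57.100° from the x-axis; with |JU| = 22.3, U = J + 22.3·(cos 57.100°, sin 57.100°) = (40.366, 5.9666). The perpendicularity gives UR at right angles to JU; with |UR| = 13.3 on the left of JU, R = U + 13.3·(-0.83962, 0.54317) = (29.199, 13.191). Then |PR| = |R − P| = 32.041.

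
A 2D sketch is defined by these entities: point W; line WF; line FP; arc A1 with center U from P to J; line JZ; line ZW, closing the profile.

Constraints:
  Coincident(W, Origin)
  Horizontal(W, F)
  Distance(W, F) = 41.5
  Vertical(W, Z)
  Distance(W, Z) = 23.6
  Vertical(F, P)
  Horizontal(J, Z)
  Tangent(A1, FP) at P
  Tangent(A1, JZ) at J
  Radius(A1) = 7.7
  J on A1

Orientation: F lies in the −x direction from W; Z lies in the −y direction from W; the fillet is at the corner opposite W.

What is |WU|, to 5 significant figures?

37.353

W is at the origin; WF is horizontal with |WF| = 41.5 and F on the −x side, so F = (-41.500, 0.0000). W and Z share the same x with |WZ| = 23.6 and Z on the −y side, so Z = (0.0000, -23.600). The virtual corner opposite W is at (-41.500, -23.600). A1 meets FP tangentially, so UP is at right angles to FP and since A1 is tangent to JZ there, UJ ⟂ JZ, with radius 7.7, so the center U sits 7.7 in from both sides at U = (-33.800, -15.900). Then |WU| = |U − W| = 37.353.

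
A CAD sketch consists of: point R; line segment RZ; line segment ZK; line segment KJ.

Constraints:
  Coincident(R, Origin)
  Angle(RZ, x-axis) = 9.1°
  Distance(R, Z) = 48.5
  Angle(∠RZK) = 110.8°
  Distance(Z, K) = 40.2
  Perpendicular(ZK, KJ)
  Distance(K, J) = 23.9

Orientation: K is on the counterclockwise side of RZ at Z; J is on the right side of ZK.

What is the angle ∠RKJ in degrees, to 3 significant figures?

128°

R is at the origin; RZ runs at 9.1° with length 48.5, so Z = 48.5·(cos 9.1°, sin 9.1°) = (47.9, 7.67). ∠RZK = 110.8°, so ZK runs at 9.1° + (180° − 110.8°) = 78.3° from the x-axis; with |ZK| = 40.2, K = Z + 40.2·(cos 78.3°, sin 78.3°) = (56.0, 47.0). The perpendicularity gives KJ at right angles to ZK; with |KJ| = 23.9 on the right of ZK, J = K + 23.9·(0.979, -0.203) = (79.4, 42.2). Then cos ∠RKJ = KR·KJ / (|KR||KJ|), giving 128°.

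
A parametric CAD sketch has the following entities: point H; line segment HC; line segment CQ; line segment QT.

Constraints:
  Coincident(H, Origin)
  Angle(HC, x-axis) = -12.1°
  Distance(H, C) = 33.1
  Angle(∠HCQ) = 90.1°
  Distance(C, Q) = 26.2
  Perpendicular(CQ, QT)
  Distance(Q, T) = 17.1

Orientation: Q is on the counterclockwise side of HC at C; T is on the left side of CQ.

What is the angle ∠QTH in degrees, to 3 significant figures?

121°

H is at the origin; HC runs at -12.1° with length 33.1, so C = 33.1·(cos -12.1°, sin -12.1°) = (32.4, -6.94). ∠HCQ = 90.1°, so CQ runs at -12.1° + (180° − 90.1°) = 77.8° from the x-axis; with |CQ| = 26.2, Q = C + 26.2·(cos 77.8°, sin 77.8°) = (37.9, 18.7). The perpendicularity gives QT at right angles to CQ; with |QT| = 17.1 on the left of CQ, T = Q + 17.1·(-0.977, 0.211) = (21.2, 22.3). Then cos ∠QTH = TQ·TH / (|TQ||TH|), giving 121°.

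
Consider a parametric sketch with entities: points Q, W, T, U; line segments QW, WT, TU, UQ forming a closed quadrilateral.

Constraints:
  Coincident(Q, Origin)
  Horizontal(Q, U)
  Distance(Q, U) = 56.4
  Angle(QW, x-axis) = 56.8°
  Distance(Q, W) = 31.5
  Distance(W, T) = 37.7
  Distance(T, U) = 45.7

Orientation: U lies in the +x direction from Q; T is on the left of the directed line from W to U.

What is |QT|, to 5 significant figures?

67.337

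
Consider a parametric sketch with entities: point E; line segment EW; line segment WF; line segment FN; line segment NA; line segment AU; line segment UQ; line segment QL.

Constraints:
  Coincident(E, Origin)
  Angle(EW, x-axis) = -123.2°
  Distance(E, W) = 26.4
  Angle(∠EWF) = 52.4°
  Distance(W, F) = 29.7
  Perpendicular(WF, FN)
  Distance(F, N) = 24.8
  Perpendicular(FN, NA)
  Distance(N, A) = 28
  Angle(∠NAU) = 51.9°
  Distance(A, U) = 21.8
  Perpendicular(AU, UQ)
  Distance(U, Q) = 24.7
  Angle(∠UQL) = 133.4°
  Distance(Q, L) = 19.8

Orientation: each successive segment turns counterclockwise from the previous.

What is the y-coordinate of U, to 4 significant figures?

-13.31

E is at the origin; EW runs at -123.2° with length 26.4, so W = (-14.46, -22.09). ∠EWF = 52.4° gives WF at 4.400° from the x-axis; with |WF| = 29.7, F = (15.16, -19.81). WF ⟂ FN, so FN runs at 94.40°; with |FN| = 24.8, N = (13.25, 4.915). The perpendicularity gives NA at right angles to FN, so NA runs at -175.6°; with |NA| = 28.0, A = (-14.66, 2.767). ∠NAU = 51.9° gives AU at -47.50° from the x-axis; with |AU| = 21.8, U = (0.06456, -13.31). So U.y = -13.31.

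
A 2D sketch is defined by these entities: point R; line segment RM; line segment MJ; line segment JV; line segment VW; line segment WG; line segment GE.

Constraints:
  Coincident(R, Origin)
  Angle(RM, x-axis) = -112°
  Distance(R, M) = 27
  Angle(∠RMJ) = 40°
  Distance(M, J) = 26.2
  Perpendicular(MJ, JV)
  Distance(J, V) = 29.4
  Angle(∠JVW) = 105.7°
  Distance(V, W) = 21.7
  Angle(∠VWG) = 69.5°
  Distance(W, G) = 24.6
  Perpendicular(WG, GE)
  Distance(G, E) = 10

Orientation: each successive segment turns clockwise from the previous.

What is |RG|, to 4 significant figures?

14.86

R is at the origin; RM runs at -112.0° with length 27.0, so M = (-10.11, -25.03). ∠RMJ = 40.0° gives MJ at 108.0° from the x-axis; with |MJ| = 26.2, J = (-18.21, -0.1163). The perpendicularity gives JV at right angles to MJ, so JV runs at 18.00°; with |JV| = 29.4, V = (9.750, 8.969). ∠JVW = 105.7° gives VW at -56.30° from the x-axis; with |VW| = 21.7, W = (21.79, -9.085). ∠VWG = 69.5° gives WG at -166.8° from the x-axis; with |WG| = 24.6, G = (-2.159, -14.70). Then |RG| = |G − R| = 14.86.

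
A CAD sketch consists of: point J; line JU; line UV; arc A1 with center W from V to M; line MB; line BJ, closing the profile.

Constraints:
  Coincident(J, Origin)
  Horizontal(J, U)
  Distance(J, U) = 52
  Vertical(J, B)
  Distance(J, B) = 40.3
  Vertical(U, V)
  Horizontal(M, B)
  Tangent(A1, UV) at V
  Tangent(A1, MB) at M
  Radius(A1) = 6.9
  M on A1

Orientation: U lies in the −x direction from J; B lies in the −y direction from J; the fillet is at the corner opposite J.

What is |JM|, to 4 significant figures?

60.48

The virtual corner opposite J is at (-52.00, -40.30). The tangent condition forces WV to be normal to UV and tangency of A1 to MB means the radius WM is perpendicular to MB, with radius 6.9, so the center W sits 6.9 in from both sides at W = (-45.10, -33.40). That places the tangent points at V = (-52.00, -33.40) on UV and M = (-45.10, -40.30) on MB. Then |JM| = |M − J| = 60.48.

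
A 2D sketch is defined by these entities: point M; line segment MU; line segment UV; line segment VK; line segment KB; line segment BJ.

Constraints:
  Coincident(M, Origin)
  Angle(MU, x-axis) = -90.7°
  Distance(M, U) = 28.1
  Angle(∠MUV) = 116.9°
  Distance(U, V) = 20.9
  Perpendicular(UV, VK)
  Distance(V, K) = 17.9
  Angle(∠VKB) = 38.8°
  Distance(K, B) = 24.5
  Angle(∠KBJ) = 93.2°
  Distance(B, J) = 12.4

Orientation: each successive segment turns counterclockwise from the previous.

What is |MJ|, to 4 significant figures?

44.14

M is at the origin; MU runs at -90.7° with length 28.1, so U = (-0.3433, -28.10). ∠MUV = 116.9° gives UV at -27.60° from the x-axis; with |UV| = 20.9, V = (18.18, -37.78). The perpendicularity gives VK at right angles to UV, so VK runs at 62.40°; with |VK| = 17.9, K = (26.47, -21.92). ∠VKB = 38.8° gives KB at -156.4° from the x-axis; with |KB| = 24.5, B = (4.020, -31.73). ∠KBJ = 93.2° gives BJ at -69.60° from the x-axis; with |BJ| = 12.4, J = (8.343, -43.35). Then |MJ| = |J − M| = 44.14.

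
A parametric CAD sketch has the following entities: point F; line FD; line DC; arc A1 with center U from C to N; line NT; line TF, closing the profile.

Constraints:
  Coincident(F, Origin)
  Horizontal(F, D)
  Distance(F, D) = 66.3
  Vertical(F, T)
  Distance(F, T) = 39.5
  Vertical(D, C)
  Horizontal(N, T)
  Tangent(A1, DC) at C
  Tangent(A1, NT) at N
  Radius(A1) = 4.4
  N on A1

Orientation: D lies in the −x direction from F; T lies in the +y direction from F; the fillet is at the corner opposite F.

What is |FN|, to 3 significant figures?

73.4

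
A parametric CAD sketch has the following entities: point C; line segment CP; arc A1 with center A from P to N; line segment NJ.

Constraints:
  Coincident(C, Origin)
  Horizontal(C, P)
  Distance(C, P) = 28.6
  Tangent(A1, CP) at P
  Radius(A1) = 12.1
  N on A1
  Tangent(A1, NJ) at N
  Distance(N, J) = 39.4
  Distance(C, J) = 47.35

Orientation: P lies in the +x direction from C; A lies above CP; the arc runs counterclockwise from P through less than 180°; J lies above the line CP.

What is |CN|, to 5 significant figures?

42.227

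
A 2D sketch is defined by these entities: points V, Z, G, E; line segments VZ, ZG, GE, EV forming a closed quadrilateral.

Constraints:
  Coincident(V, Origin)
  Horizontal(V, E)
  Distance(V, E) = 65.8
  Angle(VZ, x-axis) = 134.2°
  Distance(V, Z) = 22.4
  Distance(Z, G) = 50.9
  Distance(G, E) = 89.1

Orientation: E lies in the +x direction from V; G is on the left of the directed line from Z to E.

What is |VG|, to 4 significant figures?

63.45

Checks: |ZG| = 50.90 ✓; |GE| = 89.10 ✓.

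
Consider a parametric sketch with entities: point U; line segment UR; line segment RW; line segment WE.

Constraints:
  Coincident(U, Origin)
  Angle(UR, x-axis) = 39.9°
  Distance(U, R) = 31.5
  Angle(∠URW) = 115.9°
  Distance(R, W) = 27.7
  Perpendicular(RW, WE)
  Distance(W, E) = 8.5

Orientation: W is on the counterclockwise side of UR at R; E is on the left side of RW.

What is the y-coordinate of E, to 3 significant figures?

45.0

U is at the origin; UR runs at 39.9° with length 31.5, so R = 31.5·(cos 39.9°, sin 39.9°) = (24.2, 20.2). ∠URW = 115.9°, so RW runs at 39.9° + (180° − 115.9°) = 104° from the x-axis; with |RW| = 27.7, W = R + 27.7·(cos 104°, sin 104°) = (17.5, 47.1). The perpendicularity gives WE at right angles to RW; with |WE| = 8.5 on the left of RW, E = W + 8.5·(-0.970, -0.242) = (9.22, 45.0). So E.y = 45.0.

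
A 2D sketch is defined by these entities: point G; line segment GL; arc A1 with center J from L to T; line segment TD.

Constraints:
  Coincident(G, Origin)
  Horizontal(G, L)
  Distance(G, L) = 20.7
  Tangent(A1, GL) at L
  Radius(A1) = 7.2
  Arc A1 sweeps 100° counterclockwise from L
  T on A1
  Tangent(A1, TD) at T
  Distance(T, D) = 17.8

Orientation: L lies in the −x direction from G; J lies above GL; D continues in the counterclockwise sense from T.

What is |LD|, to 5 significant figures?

26.286

On A1, L sits at bearing -90° from J; a 100° counterclockwise sweep puts T at bearing 10°, so T = J + 7.2·(cos 10°, sin 10°) = (-13.609, 8.4503). Since A1 is tangent to TD there, JT ⟂ TD, so TD runs along (−sin 10°, cos 10°); with |TD| = 17.8, D = (-16.700, 25.980). Then |LD| = |D − L| = 26.286.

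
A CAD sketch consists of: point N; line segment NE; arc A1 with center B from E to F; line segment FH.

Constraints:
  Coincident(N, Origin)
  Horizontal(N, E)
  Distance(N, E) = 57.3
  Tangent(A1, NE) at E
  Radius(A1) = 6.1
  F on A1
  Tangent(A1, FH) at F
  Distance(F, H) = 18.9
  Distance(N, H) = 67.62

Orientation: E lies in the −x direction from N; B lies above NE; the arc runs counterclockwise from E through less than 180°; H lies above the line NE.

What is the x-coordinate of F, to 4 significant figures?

-52.23

Checks: N.y = 0.00, E.y = 0.00 ✓; |BF| = 6.100 ✓; ∠(BF, FH) = 90.00° ✓; |FH| = 18.90 ✓; |NH| = 67.62 ✓.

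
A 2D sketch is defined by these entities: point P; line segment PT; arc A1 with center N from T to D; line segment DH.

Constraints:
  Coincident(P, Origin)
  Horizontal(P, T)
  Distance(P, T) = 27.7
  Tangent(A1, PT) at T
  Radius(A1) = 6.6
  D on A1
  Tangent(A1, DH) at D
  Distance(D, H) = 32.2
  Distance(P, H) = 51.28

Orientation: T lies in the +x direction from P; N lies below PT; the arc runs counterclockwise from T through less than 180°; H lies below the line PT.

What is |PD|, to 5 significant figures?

23.363

P is at the origin; PT is horizontal with |PT| = 27.7 and T on the +x side, so T = (27.700, 0.0000). Since A1 is tangent to PT there, NT ⟂ PT, so N = T + (0, -6.6) = (27.700, -6.6000). Since ND ⟂ DH (tangency), |NH| = √(6.6² + 32.2²) = 32.869 regardless of where D sits on A1. So H lies on both circle(P, 51.28) and circle(N, 32.869); the below-PT intersection is H = (33.312, -38.987). D is the foot of the tangent from H: D = (21.556, -9.0096).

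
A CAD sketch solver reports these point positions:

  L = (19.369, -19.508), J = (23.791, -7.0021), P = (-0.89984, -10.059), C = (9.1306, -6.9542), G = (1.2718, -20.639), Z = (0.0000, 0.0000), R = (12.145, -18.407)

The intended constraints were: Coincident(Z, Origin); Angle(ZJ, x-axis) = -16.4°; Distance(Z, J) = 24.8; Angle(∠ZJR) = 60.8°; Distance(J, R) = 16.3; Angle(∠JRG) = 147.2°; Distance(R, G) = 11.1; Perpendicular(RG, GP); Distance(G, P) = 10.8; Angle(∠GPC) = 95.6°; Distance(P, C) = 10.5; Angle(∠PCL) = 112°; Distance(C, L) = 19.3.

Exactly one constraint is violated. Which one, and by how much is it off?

Distance(C, L) = 19.3 — off by 3.10.

Z = (0.00, 0.00) ✓; ZJ at -16.40° ✓; |ZJ| = 24.80 ✓; ∠ZJR = 60.80° ✓; |JR| = 16.30 ✓; ∠JRG = 147.2° ✓; |RG| = 11.10 ✓; ∠(RG, GP) = 90.00° ✓; |GP| = 10.80 ✓; ∠GPC = 95.60° ✓; |PC| = 10.50 ✓; ∠PCL = 112.0° ✓; |CL| = 16.20 ✗.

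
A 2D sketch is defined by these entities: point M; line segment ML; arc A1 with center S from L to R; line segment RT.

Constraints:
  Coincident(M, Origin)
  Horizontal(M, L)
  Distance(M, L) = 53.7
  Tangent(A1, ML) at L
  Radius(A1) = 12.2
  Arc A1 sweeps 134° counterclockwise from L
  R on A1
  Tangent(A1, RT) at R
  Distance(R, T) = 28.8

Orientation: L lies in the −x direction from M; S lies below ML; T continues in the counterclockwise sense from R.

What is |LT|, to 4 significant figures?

42.89

M is at the origin; ML is horizontal with |ML| = 53.7 and L on the −x side, so L = (-53.70, 0.000). A1 meets ML tangentially, so SL is at right angles to ML, so S = L + (0, -12.2) = (-53.70, -12.20). On A1, L sits at bearing 90° from S; a 134° counterclockwise sweep puts R at bearing 224°, so R = S + 12.2·(cos 224°, sin 224°) = (-62.48, -20.67). Since A1 is tangent to RT there, SR ⟂ RT, so RT runs along (−sin 224°, cos 224°); with |RT| = 28.8, T = (-42.47, -41.39). Then |LT| = |T − L| = 42.89.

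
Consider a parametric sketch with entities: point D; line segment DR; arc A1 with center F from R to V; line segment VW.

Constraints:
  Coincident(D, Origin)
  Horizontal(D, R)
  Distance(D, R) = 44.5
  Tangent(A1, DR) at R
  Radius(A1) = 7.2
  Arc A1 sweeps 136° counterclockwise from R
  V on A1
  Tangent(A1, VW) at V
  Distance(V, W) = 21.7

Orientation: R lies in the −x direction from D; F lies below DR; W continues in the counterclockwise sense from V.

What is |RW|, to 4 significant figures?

29.43

D is at the origin; D and R share the same y with |DR| = 44.5 and R on the −x side, so R = (-44.50, 0.000). Since A1 is tangent to DR there, FR ⟂ DR, so F = R + (0, -7.2) = (-44.50, -7.200). On A1, R sits at bearing 90° from F; a 136° counterclockwise sweep puts V at bearing 226°, so V = F + 7.2·(cos 226°, sin 226°) = (-49.50, -12.38). Since A1 is tangent to VW there, FV ⟂ VW, so VW runs along (−sin 226°, cos 226°); with |VW| = 21.7, W = (-33.89, -27.45). Then |RW| = |W − R| = 29.43.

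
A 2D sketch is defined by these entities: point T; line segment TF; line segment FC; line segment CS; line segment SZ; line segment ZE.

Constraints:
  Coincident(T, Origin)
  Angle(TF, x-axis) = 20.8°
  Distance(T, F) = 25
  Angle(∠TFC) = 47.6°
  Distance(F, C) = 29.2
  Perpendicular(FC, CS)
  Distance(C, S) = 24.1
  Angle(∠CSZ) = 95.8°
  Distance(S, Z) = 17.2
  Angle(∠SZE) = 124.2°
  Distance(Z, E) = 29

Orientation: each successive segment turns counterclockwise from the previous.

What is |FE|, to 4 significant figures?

7.488

∠CSZ = 95.8° gives SZ at -32.60° from the x-axis; with |SZ| = 17.2, Z = (0.9312, -8.735). ∠SZE = 124.2° gives ZE at 23.20° from the x-axis; with |ZE| = 29.0, E = (27.59, 2.689). Then |FE| = |E − F| = 7.488.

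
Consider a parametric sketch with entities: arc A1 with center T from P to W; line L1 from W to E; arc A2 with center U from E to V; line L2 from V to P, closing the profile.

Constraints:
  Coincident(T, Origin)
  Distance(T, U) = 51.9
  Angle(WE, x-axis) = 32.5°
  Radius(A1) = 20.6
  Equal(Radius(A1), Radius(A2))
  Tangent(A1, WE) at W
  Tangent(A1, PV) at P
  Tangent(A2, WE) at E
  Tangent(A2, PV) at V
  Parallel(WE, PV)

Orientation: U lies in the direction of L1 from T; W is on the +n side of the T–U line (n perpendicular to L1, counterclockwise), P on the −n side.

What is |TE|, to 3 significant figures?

55.8

The slot axis is L1's direction at 32.5°, so u = (cos 32.5°, sin 32.5°) = (0.843, 0.537) and n = (−sin 32.5°, cos 32.5°) = (-0.537, 0.843). T is at the origin and U lies 51.9 along u from T, so U = 51.9·u = (43.8, 27.9). Tangency of A1 to both parallel lines with radius 20.6 puts W and P at T ± 20.6·n: W = (-11.1, 17.4), P = (11.1, -17.4). Equal radii place E and V the same way about U: E = U + 20.6·n = (32.7, 45.3), V = U − 20.6·n = (54.8, 10.5). Then |TE| = |E − T| = 55.8.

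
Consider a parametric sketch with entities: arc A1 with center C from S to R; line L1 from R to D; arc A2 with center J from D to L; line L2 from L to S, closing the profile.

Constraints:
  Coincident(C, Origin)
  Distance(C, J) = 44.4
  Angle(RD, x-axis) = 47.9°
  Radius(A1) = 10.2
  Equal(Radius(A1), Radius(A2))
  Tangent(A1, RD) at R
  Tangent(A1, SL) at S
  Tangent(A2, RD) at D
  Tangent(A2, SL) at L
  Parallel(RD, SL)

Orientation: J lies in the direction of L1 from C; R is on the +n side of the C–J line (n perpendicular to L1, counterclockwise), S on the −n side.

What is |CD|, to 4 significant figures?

45.56

Tangency of A1 to both parallel lines with radius 10.2 puts R and S at C ± 10.2·n: R = (-7.568, 6.838), S = (7.568, -6.838). Equal radii place D and L the same way about J: D = J + 10.2·n = (22.20, 39.78), L = J − 10.2·n = (37.34, 26.11). Then |CD| = |D − C| = 45.56.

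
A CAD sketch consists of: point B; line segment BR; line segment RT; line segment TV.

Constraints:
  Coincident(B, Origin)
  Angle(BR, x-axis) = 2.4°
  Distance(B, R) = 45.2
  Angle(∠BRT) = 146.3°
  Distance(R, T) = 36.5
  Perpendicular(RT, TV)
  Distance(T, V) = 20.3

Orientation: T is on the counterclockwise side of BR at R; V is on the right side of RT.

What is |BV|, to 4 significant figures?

86.89

∠BRT = 146.3°, so RT runs at 2.4° + (180° − 146.3°) = 36.10° from the x-axis; with |RT| = 36.5, T = R + 36.5·(cos 36.10°, sin 36.10°) = (74.65, 23.40). The perpendicularity gives TV at right angles to RT; with |TV| = 20.3 on the right of RT, V = T + 20.3·(0.5892, -0.8080) = (86.61, 6.996). Then |BV| = |V − B| = 86.89.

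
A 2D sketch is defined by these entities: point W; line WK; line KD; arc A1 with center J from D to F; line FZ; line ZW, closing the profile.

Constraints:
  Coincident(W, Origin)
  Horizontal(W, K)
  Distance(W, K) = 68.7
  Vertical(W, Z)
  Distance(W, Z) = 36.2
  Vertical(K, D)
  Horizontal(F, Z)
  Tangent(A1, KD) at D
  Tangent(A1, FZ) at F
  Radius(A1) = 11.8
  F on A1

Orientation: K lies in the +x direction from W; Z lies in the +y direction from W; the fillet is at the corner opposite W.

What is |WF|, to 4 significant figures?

67.44

W is at the origin; W and K share the same y with |WK| = 68.7 and K on the +x side, so K = (68.70, 0.000). WZ is vertical with |WZ| = 36.2 and Z on the +y side, so Z = (0.000, 36.20). The virtual corner opposite W is at (68.70, 36.20). Since A1 is tangent to KD there, JD ⟂ KD and A1 meets FZ tangentially, so JF is at right angles to FZ, with radius 11.8, so the center J sits 11.8 in from both sides at J = (56.90, 24.40). That places the tangent points at D = (68.70, 24.40) on KD and F = (56.90, 36.20) on FZ. Then |WF| = |F − W| = 67.44.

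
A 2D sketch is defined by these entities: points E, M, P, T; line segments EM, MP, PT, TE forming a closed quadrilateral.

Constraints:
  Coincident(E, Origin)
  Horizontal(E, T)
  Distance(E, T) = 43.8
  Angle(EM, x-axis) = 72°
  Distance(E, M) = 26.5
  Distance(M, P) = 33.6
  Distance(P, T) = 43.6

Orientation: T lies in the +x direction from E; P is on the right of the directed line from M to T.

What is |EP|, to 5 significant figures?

7.6384

E is at the origin; ET is horizontal with |ET| = 43.8 and T in +x, so T = (43.8, 0). EM runs at 72.0° with |EM| = 26.5, so M = (8.1890, 25.203). P is determined by |MP| = 33.6 and |PT| = 43.6 together: it lies at the intersection of circle(M, 33.6) and circle(T, 43.6). With |MT| = 43.627, the foot of the radical line on MT is 12.966 from M and the perpendicular offset is √(33.6² − 12.966²) = 30.997. Taking the right-of-MT solution: P = (0.86558, -7.5892).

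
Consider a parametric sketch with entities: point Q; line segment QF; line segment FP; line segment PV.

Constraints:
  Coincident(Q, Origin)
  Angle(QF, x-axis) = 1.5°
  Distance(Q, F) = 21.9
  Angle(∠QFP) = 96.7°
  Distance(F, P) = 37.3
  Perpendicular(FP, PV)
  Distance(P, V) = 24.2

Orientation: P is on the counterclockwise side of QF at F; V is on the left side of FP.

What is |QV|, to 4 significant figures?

39.93

∠QFP = 96.7°, so FP runs at 1.5° + (180° − 96.7°) = 84.80° from the x-axis; with |FP| = 37.3, P = F + 37.3·(cos 84.80°, sin 84.80°) = (25.27, 37.72). FP ⟂ PV; with |PV| = 24.2 on the left of FP, V = P + 24.2·(-0.9959, 0.09063) = (1.173, 39.91). Then |QV| = |V − Q| = 39.93.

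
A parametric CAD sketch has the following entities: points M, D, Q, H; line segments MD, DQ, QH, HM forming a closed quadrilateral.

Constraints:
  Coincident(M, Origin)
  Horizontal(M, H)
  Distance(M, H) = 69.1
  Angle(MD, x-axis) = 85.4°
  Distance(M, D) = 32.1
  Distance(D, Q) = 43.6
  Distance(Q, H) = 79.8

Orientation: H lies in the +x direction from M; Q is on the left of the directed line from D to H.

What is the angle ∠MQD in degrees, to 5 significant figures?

12.612°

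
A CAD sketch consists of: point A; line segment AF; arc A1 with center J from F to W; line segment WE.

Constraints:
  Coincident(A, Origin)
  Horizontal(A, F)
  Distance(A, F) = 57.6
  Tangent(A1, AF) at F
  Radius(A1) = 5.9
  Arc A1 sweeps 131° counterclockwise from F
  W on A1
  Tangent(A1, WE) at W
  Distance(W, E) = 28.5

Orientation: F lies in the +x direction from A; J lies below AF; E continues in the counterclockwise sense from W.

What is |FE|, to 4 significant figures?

34.37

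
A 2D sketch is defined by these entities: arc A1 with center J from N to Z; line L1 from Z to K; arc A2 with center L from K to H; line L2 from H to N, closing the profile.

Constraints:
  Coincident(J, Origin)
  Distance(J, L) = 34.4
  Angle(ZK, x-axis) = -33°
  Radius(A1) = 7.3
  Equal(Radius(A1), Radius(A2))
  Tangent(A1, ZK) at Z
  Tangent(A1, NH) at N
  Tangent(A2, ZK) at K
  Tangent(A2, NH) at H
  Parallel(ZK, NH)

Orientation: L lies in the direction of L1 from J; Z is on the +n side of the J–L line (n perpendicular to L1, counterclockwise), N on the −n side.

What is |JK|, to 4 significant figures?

35.17

Tangency of A1 to both parallel lines with radius 7.3 puts Z and N at J ± 7.3·n: Z = (3.976, 6.122), N = (-3.976, -6.122). Equal radii place K and H the same way about L: K = L + 7.3·n = (32.83, -12.61), H = L − 7.3·n = (24.87, -24.86). Then |JK| = |K − J| = 35.17.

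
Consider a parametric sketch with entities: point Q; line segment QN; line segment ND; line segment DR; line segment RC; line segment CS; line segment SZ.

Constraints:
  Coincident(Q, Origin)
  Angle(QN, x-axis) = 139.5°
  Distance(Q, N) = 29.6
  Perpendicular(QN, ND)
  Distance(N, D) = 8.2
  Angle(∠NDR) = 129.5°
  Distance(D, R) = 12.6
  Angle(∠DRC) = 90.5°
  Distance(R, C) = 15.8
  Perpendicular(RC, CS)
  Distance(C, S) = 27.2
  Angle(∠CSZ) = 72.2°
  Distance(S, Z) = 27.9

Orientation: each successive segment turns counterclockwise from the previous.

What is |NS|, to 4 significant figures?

13.41

Q is at the origin; QN runs at 139.5° with length 29.6, so N = (-22.51, 19.22). The perpendicularity gives ND at right angles to QN, so ND runs at -130.5°; with |ND| = 8.2, D = (-27.83, 12.99). ∠NDR = 129.5° gives DR at -80.00° from the x-axis; with |DR| = 12.6, R = (-25.65, 0.5798). ∠DRC = 90.5° gives RC at 9.500° from the x-axis; with |RC| = 15.8, C = (-10.06, 3.188). RC ⟂ CS, so CS runs at 99.50°; with |CS| = 27.2, S = (-14.55, 30.01). Then |NS| = |S − N| = 13.41.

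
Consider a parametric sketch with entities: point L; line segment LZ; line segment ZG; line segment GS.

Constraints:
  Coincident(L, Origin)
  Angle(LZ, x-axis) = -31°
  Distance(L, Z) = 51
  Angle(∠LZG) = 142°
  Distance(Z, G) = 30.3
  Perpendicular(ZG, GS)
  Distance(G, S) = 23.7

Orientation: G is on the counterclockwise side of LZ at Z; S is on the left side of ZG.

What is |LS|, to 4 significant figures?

70.91

L is at the origin; LZ runs at -31.0° with length 51.0, so Z = 51.0·(cos -31.0°, sin -31.0°) = (43.72, -26.27). ∠LZG = 142.0°, so ZG runs at -31.0° + (180° − 142.0°) = 7.000° from the x-axis; with |ZG| = 30.3, G = Z + 30.3·(cos 7.000°, sin 7.000°) = (73.79, -22.57). ZG is perpendicular to GS; with |GS| = 23.7 on the left of ZG, S = G + 23.7·(-0.1219, 0.9925) = (70.90, 0.9490). Then |LS| = |S − L| = 70.91.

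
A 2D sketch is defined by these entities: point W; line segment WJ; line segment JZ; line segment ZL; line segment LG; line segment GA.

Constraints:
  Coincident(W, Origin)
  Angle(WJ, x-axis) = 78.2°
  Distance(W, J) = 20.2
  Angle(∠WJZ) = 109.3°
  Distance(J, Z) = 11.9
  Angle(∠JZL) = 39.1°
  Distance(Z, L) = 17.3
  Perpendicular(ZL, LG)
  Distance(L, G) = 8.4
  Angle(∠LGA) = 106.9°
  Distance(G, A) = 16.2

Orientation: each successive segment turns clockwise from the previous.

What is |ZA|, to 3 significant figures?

13.2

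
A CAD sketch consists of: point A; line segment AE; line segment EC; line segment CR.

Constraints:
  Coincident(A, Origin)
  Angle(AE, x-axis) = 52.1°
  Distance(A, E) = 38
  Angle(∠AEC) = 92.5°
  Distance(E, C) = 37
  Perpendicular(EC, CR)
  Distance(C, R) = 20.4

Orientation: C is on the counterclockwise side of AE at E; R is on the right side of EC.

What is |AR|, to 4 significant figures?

70.01

A is at the origin; AE runs at 52.1° with length 38.0, so E = 38.0·(cos 52.1°, sin 52.1°) = (23.34, 29.99). ∠AEC = 92.5°, so EC runs at 52.1° + (180° − 92.5°) = 139.6° from the x-axis; with |EC| = 37.0, C = E + 37.0·(cos 139.6°, sin 139.6°) = (-4.834, 53.97). EC ⟂ CR; with |CR| = 20.4 on the right of EC, R = C + 20.4·(0.6481, 0.7615) = (8.388, 69.50). Then |AR| = |R − A| = 70.01.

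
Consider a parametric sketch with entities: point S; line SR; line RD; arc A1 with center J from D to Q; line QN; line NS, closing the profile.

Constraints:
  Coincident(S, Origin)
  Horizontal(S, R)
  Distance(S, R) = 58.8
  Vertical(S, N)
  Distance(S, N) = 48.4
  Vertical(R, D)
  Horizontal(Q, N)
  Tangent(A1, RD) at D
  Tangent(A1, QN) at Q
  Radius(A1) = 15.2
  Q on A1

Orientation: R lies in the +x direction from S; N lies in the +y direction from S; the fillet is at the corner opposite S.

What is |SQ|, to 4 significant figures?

65.14

S is at the origin; S and R share the same y with |SR| = 58.8 and R on the +x side, so R = (58.80, 0.000). S and N share the same x with |SN| = 48.4 and N on the +y side, so N = (0.000, 48.40). The virtual corner opposite S is at (58.80, 48.40). The tangent condition forces JD to be normal to RD and since A1 is tangent to QN there, JQ ⟂ QN, with radius 15.2, so the center J sits 15.2 in from both sides at J = (43.60, 33.20). That places the tangent points at D = (58.80, 33.20) on RD and Q = (43.60, 48.40) on QN. Then |SQ| = |Q − S| = 65.14.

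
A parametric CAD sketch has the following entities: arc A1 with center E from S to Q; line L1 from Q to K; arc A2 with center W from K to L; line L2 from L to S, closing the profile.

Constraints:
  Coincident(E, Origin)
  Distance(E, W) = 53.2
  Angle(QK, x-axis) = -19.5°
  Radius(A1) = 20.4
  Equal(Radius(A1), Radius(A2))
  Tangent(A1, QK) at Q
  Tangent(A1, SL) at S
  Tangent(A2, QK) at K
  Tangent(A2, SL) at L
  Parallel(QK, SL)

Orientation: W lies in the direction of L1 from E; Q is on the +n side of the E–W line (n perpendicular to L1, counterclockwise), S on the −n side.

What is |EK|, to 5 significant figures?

56.977

The slot axis is L1's direction at -19.5°, so u = (cos -19.5°, sin -19.5°) = (0.94264, -0.33381) and n = (−sin -19.5°, cos -19.5°) = (0.33381, 0.94264). E is at the origin and W lies 53.2 along u from E, so W = 53.2·u = (50.149, -17.759). Tangency of A1 to both parallel lines with radius 20.4 puts Q and S at E ± 20.4·n: Q = (6.8097, 19.230), S = (-6.8097, -19.230). Equal radii place K and L the same way about W: K = W + 20.4·n = (56.958, 1.4714), L = W − 20.4·n = (43.339, -36.988). Then |EK| = |K − E| = 56.977.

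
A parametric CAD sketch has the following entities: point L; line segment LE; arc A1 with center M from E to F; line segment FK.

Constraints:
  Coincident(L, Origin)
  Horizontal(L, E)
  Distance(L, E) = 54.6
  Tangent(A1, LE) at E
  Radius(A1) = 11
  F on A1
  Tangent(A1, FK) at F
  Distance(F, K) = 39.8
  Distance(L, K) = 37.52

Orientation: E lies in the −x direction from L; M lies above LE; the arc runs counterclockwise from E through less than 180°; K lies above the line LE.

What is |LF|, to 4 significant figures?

46.76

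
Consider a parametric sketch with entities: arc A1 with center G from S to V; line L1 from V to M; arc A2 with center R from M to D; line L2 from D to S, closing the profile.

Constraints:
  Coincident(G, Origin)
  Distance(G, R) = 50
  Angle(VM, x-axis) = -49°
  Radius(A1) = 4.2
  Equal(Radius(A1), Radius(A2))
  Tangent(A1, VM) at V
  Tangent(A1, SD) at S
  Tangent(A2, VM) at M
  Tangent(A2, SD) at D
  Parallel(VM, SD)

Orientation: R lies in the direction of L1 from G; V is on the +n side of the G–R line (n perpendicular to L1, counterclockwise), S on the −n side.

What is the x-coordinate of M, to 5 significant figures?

35.973

The slot axis is L1's direction at -49.0°, so u = (cos -49.0°, sin -49.0°) = (0.65606, -0.75471) and n = (−sin -49.0°, cos -49.0°) = (0.75471, 0.65606). G is at the origin and R lies 50.0 along u from G, so R = 50.0·u = (32.803, -37.735). Tangency of A1 to both parallel lines with radius 4.2 puts V and S at G ± 4.2·n: V = (3.1698, 2.7554), S = (-3.1698, -2.7554). Equal radii place M and D the same way about R: M = R + 4.2·n = (35.973, -34.980), D = R − 4.2·n = (29.633, -40.491). So M.x = 35.973.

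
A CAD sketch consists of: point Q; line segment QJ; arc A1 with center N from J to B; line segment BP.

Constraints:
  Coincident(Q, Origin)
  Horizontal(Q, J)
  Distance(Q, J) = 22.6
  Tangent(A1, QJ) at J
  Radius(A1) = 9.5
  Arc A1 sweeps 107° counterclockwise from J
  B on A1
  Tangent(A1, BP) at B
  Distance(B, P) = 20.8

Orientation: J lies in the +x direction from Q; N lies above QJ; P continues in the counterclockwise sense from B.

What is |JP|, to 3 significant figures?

32.3

Q is at the origin; QJ is horizontal with |QJ| = 22.6 and J on the +x side, so J = (22.6, 0.00). Tangency of A1 to QJ means the radius NJ is perpendicular to QJ, so N = J + (0, 9.5) = (22.6, 9.50). On A1, J sits at bearing -90° from N; a 107° counterclockwise sweep puts B at bearing 17°, so B = N + 9.5·(cos 17°, sin 17°) = (31.7, 12.3). Since A1 is tangent to BP there, NB ⟂ BP, so BP runs along (−sin 17°, cos 17°); with |BP| = 20.8, P = (25.6, 32.2). Then |JP| = |P − J| = 32.3.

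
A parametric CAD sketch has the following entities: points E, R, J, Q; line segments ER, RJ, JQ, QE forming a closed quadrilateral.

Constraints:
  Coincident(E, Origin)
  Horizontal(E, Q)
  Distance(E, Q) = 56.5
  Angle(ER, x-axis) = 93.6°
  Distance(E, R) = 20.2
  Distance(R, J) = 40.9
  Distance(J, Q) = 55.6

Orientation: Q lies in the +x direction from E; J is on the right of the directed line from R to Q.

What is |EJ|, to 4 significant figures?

20.84

Checks: |RJ| = 40.90 ✓; |JQ| = 55.60 ✓.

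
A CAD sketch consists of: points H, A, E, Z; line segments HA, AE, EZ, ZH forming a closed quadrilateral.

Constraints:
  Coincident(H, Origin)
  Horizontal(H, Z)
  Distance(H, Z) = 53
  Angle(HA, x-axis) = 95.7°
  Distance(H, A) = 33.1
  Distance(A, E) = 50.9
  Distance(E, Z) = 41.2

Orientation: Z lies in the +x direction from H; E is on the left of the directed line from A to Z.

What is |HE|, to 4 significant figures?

62.22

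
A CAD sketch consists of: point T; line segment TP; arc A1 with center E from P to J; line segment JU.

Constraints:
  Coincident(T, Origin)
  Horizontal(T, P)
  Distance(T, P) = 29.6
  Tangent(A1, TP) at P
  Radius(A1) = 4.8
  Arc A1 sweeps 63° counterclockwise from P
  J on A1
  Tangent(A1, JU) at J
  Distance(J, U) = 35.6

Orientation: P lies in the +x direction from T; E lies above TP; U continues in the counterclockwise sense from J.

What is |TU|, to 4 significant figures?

60.69

T is at the origin; TP is horizontal with |TP| = 29.6 and P on the +x side, so P = (29.60, 0.000). Tangency of A1 to TP means the radius EP is perpendicular to TP, so E = P + (0, 4.8) = (29.60, 4.800). On A1, P sits at bearing -90° from E; a 63° counterclockwise sweep puts J at bearing -27°, so J = E + 4.8·(cos -27°, sin -27°) = (33.88, 2.621). The tangent condition forces EJ to be normal to JU, so JU runs along (−sin -27°, cos -27°); with |JU| = 35.6, U = (50.04, 34.34). Then |TU| = |U − T| = 60.69.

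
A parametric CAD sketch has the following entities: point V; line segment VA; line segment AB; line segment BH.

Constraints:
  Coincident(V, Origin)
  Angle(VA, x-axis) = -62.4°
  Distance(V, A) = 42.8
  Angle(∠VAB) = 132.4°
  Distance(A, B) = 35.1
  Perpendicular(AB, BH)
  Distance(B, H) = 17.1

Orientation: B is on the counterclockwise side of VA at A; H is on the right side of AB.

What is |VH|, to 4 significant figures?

80.39

V is at the origin; VA runs at -62.4° with length 42.8, so A = 42.8·(cos -62.4°, sin -62.4°) = (19.83, -37.93). ∠VAB = 132.4°, so AB runs at -62.4° + (180° − 132.4°) = -14.80° from the x-axis; with |AB| = 35.1, B = A + 35.1·(cos -14.80°, sin -14.80°) = (53.76, -46.90). AB is perpendicular to BH; with |BH| = 17.1 on the right of AB, H = B + 17.1·(-0.2554, -0.9668) = (49.40, -63.43). Then |VH| = |H − V| = 80.39.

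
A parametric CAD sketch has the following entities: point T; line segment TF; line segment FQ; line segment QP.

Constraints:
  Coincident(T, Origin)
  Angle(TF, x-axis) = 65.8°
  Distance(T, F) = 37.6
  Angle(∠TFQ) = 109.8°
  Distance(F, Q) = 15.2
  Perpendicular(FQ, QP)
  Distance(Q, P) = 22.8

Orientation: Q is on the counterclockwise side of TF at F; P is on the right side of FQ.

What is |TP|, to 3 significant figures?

64.5

∠TFQ = 109.8°, so FQ runs at 65.8° + (180° − 109.8°) = 136° from the x-axis; with |FQ| = 15.2, Q = F + 15.2·(cos 136°, sin 136°) = (4.48, 44.9). FQ ⟂ QP; with |QP| = 22.8 on the right of FQ, P = Q + 22.8·(0.695, 0.719) = (20.3, 61.3). Then |TP| = |P − T| = 64.5.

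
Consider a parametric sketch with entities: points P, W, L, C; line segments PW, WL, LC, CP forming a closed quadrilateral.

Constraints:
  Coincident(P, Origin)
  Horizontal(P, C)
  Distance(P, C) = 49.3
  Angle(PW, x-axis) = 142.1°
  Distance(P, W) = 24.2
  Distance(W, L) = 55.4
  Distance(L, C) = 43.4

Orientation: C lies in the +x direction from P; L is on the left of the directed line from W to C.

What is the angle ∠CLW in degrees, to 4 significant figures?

89.36°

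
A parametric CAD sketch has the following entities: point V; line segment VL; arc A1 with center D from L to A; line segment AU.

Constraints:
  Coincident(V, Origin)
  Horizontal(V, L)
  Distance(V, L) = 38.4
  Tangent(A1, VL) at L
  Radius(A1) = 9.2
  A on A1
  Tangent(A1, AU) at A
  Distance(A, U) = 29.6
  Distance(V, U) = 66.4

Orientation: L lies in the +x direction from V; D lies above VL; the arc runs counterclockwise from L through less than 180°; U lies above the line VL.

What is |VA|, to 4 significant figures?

47.45

V is at the origin; V and L share the same y with |VL| = 38.4 and L on the +x side, so L = (38.40, 0.000). Since A1 is tangent to VL there, DL ⟂ VL, so D = L + (0, 9.2) = (38.40, 9.200). Since DA ⟂ AU (tangency), |DU| = √(9.2² + 29.6²) = 31.00 regardless of where A sits on A1. So U lies on both circle(V, 66.4) and circle(D, 31.00); the above-VL intersection is U = (57.07, 33.95). A is the foot of the tangent from U: A = (47.06, 6.089).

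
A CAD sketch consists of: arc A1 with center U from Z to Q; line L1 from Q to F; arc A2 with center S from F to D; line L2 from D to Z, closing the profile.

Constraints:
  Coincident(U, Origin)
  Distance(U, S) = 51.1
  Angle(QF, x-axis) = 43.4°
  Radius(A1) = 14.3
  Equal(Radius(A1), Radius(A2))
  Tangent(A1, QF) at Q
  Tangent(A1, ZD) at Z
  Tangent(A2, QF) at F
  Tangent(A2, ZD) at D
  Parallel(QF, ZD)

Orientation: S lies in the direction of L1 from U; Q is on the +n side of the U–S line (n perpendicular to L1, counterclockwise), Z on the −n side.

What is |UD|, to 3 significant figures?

53.1

The slot axis is L1's direction at 43.4°, so u = (cos 43.4°, sin 43.4°) = (0.727, 0.687) and n = (−sin 43.4°, cos 43.4°) = (-0.687, 0.727). U is at the origin and S lies 51.1 along u from U, so S = 51.1·u = (37.1, 35.1). Tangency of A1 to both parallel lines with radius 14.3 puts Q and Z at U ± 14.3·n: Q = (-9.83, 10.4), Z = (9.83, -10.4). Equal radii place F and D the same way about S: F = S + 14.3·n = (27.3, 45.5), D = S − 14.3·n = (47.0, 24.7). Then |UD| = |D − U| = 53.1.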